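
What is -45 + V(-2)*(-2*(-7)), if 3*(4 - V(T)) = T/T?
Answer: 19/3 ≈ 6.3333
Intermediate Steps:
V(T) = 11/3 (V(T) = 4 - T/(3*T) = 4 - ⅓*1 = 4 - ⅓ = 11/3)
-45 + V(-2)*(-2*(-7)) = -45 + 11*(-2*(-7))/3 = -45 + (11/3)*14 = -45 + 154/3 = 19/3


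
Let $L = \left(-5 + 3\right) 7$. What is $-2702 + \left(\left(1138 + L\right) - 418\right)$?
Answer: $-1996$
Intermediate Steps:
$L = -14$ ($L = \left(-2\right) 7 = -14$)
$-2702 + \left(\left(1138 + L\right) - 418\right) = -2702 + \left(\left(1138 - 14\right) - 418\right) = -2702 + \left(1124 - 418\right) = -2702 + 706 = -1996$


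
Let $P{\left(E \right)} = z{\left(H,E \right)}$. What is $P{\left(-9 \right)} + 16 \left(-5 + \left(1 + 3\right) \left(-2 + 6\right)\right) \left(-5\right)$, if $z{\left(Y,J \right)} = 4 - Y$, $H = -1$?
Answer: $-875$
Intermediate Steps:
$P{\left(E \right)} = 5$ ($P{\left(E \right)} = 4 - -1 = 4 + 1 = 5$)
$P{\left(-9 \right)} + 16 \left(-5 + \left(1 + 3\right) \left(-2 + 6\right)\right) \left(-5\right) = 5 + 16 \left(-5 + \left(1 + 3\right) \left(-2 + 6\right)\right) \left(-5\right) = 5 + 16 \left(-5 + 4 \cdot 4\right) \left(-5\right) = 5 + 16 \left(-5 + 16\right) \left(-5\right) = 5 + 16 \cdot 11 \left(-5\right) = 5 + 16 \left(-55\right) = 5 - 880 = -875$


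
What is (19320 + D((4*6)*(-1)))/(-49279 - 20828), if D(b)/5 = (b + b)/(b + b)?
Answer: -19325/70107 ≈ -0.27565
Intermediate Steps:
D(b) = 5 (D(b) = 5*((b + b)/(b + b)) = 5*((2*b)/((2*b))) = 5*((2*b)*(1/(2*b))) = 5*1 = 5)
(19320 + D((4*6)*(-1)))/(-49279 - 20828) = (19320 + 5)/(-49279 - 20828) = 19325/(-70107) = 19325*(-1/70107) = -19325/70107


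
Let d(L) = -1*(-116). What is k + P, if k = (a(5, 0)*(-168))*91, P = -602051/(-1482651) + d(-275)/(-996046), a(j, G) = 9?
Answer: -101596848635041601/738394298973 ≈ -1.3759e+5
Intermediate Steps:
d(L) = 116
P = 299749251415/738394298973 (P = -602051/(-1482651) + 116/(-996046) = -602051*(-1/1482651) + 116*(-1/996046) = 602051/1482651 - 58/498023 = 299749251415/738394298973 ≈ 0.40595)
k = -137592 (k = (9*(-168))*91 = -1512*91 = -137592)
k + P = -137592 + 299749251415/738394298973 = -101596848635041601/738394298973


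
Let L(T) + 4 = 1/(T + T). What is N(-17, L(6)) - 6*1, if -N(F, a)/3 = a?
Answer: 23/4 ≈ 5.7500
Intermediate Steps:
L(T) = -4 + 1/(2*T) (L(T) = -4 + 1/(T + T) = -4 + 1/(2*T))
N(F, a) = -3*a
N(-17, L(6)) - 6*1 = -3*(-4 + (1/2)/6) - 6*1 = -3*(-4 + (1/2)*(1/6)) - 6 = -3*(-4 + 1/12) - 6 = -3*(-47/12) - 6 = 47/4 - 6 = 23/4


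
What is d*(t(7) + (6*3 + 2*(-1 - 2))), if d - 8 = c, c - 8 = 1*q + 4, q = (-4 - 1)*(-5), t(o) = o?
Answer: 855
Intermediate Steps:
q = 25 (q = -5*(-5) = 25)
c = 37 (c = 8 + (1*25 + 4) = 8 + (25 + 4) = 8 + 29 = 37)
d = 45 (d = 8 + 37 = 45)
d*(t(7) + (6*3 + 2*(-1 - 2))) = 45*(7 + (6*3 + 2*(-1 - 2))) = 45*(7 + (18 + 2*(-3))) = 45*(7 + (18 - 6)) = 45*(7 + 12) = 45*19 = 855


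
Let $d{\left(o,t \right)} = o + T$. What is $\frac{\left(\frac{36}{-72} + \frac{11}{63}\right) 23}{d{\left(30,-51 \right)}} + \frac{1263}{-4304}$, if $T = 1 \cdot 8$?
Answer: $- \frac{2526479}{5151888} \approx -0.4904$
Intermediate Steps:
$T = 8$
$d{\left(o,t \right)} = 8 + o$ ($d{\left(o,t \right)} = o + 8 = 8 + o$)
$\frac{\left(\frac{36}{-72} + \frac{11}{63}\right) 23}{d{\left(30,-51 \right)}} + \frac{1263}{-4304} = \frac{\left(\frac{36}{-72} + \frac{11}{63}\right) 23}{8 + 30} + \frac{1263}{-4304} = \frac{\left(36 \left(- \frac{1}{72}\right) + 11 \cdot \frac{1}{63}\right) 23}{38} + 1263 \left(- \frac{1}{4304}\right) = \left(- \frac{1}{2} + \frac{11}{63}\right) 23 \cdot \frac{1}{38} - \frac{1263}{4304} = \left(- \frac{41}{126}\right) 23 \cdot \frac{1}{38} - \frac{1263}{4304} = \left(- \frac{943}{126}\right) \frac{1}{38} - \frac{1263}{4304} = - \frac{943}{4788} - \frac{1263}{4304} = - \frac{2526479}{5151888}$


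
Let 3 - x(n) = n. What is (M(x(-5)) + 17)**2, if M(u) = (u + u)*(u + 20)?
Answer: 216225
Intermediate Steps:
x(n) = 3 - n
M(u) = 2*u*(20 + u) (M(u) = (2*u)*(20 + u) = 2*u*(20 + u))
(M(x(-5)) + 17)**2 = (2*(3 - 1*(-5))*(20 + (3 - 1*(-5))) + 17)**2 = (2*(3 + 5)*(20 + (3 + 5)) + 17)**2 = (2*8*(20 + 8) + 17)**2 = (2*8*28 + 17)**2 = (448 + 17)**2 = 465**2 = 216225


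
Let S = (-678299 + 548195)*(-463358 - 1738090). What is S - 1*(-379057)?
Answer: 286417569649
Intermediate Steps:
S = 286417190592 (S = -130104*(-2201448) = 286417190592)
S - 1*(-379057) = 286417190592 - 1*(-379057) = 286417190592 + 379057 = 286417569649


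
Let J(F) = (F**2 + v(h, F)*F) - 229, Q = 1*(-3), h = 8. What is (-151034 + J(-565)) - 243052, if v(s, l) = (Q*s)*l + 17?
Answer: -7746095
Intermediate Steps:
Q = -3
v(s, l) = 17 - 3*l*s (v(s, l) = (-3*s)*l + 17 = -3*l*s + 17 = 17 - 3*l*s)
J(F) = -229 + F**2 + F*(17 - 24*F) (J(F) = (F**2 + (17 - 3*F*8)*F) - 229 = (F**2 + (17 - 24*F)*F) - 229 = (F**2 + F*(17 - 24*F)) - 229 = -229 + F**2 + F*(17 - 24*F))
(-151034 + J(-565)) - 243052 = (-151034 + (-229 - 23*(-565)**2 + 17*(-565))) - 243052 = (-151034 + (-229 - 23*319225 - 9605)) - 243052 = (-151034 + (-229 - 7342175 - 9605)) - 243052 = (-151034 - 7352009) - 243052 = -7503043 - 243052 = -7746095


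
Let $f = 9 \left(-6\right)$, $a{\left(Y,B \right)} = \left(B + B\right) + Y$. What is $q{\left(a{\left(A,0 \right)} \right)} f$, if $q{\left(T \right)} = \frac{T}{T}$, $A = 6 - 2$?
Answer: $-54$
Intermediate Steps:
$A = 4$ ($A = 6 - 2 = 4$)
$a{\left(Y,B \right)} = Y + 2 B$ ($a{\left(Y,B \right)} = 2 B + Y = Y + 2 B$)
$q{\left(T \right)} = 1$
$f = -54$
$q{\left(a{\left(A,0 \right)} \right)} f = 1 \left(-54\right) = -54$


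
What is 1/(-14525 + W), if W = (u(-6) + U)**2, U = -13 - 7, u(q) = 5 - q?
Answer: -1/14444 ≈ -6.9233e-5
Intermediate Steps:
U = -20
W = 81 (W = ((5 - 1*(-6)) - 20)**2 = ((5 + 6) - 20)**2 = (11 - 20)**2 = (-9)**2 = 81)
1/(-14525 + W) = 1/(-14525 + 81) = 1/(-14444) = -1/14444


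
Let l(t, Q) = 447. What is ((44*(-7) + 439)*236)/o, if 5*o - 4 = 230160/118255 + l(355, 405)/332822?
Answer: 1216787773198760/46817326789 ≈ 25990.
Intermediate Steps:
o = 46817326789/39357865610 (o = ⅘ + (230160/118255 + 447/332822)/5 = ⅘ + (230160*(1/118255) + 447*(1/332822))/5 = ⅘ + (46032/23651 + 447/332822)/5 = ⅘ + (⅕)*(15331034301/7871573122) = ⅘ + 15331034301/39357865610 = 46817326789/39357865610 ≈ 1.1895)
((44*(-7) + 439)*236)/o = ((44*(-7) + 439)*236)/(46817326789/39357865610) = ((-308 + 439)*236)*(39357865610/46817326789) = (131*236)*(39357865610/46817326789) = 30916*(39357865610/46817326789) = 1216787773198760/46817326789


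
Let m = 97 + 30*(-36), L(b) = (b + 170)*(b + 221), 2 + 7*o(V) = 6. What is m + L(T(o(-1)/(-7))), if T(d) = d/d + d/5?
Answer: 2219279351/60025 ≈ 36973.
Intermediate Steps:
o(V) = 4/7 (o(V) = -2/7 + (⅐)*6 = -2/7 + 6/7 = 4/7)
T(d) = 1 + d/5 (T(d) = 1 + d*(⅕) = 1 + d/5)
L(b) = (170 + b)*(221 + b)
m = -983 (m = 97 - 1080 = -983)
m + L(T(o(-1)/(-7))) = -983 + (37570 + (1 + ((4/7)/(-7))/5)² + 391*(1 + ((4/7)/(-7))/5)) = -983 + (37570 + (1 + ((4/7)*(-⅐))/5)² + 391*(1 + ((4/7)*(-⅐))/5)) = -983 + (37570 + (1 + (⅕)*(-4/49))² + 391*(1 + (⅕)*(-4/49))) = -983 + (37570 + (1 - 4/245)² + 391*(1 - 4/245)) = -983 + (37570 + (241/245)² + 391*(241/245)) = -983 + (37570 + 58081/60025 + 94231/245) = -983 + 2278283926/60025 = 2219279351/60025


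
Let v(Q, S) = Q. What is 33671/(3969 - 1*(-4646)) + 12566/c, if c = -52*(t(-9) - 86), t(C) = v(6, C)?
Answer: 4966549/716768 ≈ 6.9291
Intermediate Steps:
t(C) = 6
c = 4160 (c = -52*(6 - 86) = -52*(-80) = 4160)
33671/(3969 - 1*(-4646)) + 12566/c = 33671/(3969 - 1*(-4646)) + 12566/4160 = 33671/(3969 + 4646) + 12566*(1/4160) = 33671/8615 + 6283/2080 = 4966549/716768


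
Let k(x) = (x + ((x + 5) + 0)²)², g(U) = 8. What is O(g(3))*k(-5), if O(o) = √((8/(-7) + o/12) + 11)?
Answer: 25*√4641/21 ≈ 81.101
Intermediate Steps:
O(o) = √(69/7 + o/12) (O(o) = √((8*(-⅐) + o*(1/12)) + 11) = √((-8/7 + o/12) + 11) = √(69/7 + o/12))
k(x) = (x + (5 + x)²)² (k(x) = (x + ((5 + x) + 0)²)² = (x + (5 + x)²)²)
O(g(3))*k(-5) = (√(17388 + 147*8)/42)*(-5 + (5 - 5)²)² = (√(17388 + 1176)/42)*(-5 + 0²)² = (√18564/42)*(-5 + 0)² = ((2*√4641)/42)*(-5)² = (√4641/21)*25 = 25*√4641/21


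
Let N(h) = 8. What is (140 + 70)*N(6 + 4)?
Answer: 1680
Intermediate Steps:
(140 + 70)*N(6 + 4) = (140 + 70)*8 = 210*8 = 1680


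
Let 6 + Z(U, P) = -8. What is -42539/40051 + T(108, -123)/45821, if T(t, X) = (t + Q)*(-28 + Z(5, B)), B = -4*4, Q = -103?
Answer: -1957590229/1835176871 ≈ -1.0667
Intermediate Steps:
B = -16
Z(U, P) = -14 (Z(U, P) = -6 - 8 = -14)
T(t, X) = 4326 - 42*t (T(t, X) = (t - 103)*(-28 - 14) = (-103 + t)*(-42) = 4326 - 42*t)
-42539/40051 + T(108, -123)/45821 = -42539/40051 + (4326 - 42*108)/45821 = -42539*1/40051 + (4326 - 4536)*(1/45821) = -42539/40051 - 210*1/45821 = -42539/40051 - 210/45821 = -1957590229/1835176871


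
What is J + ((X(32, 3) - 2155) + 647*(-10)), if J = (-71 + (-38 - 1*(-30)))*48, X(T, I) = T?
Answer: -12385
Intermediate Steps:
J = -3792 (J = (-71 + (-38 + 30))*48 = (-71 - 8)*48 = -79*48 = -3792)
J + ((X(32, 3) - 2155) + 647*(-10)) = -3792 + ((32 - 2155) + 647*(-10)) = -3792 + (-2123 - 6470) = -3792 - 8593 = -12385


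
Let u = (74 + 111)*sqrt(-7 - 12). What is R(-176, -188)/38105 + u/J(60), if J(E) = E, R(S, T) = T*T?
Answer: 35344/38105 + 37*I*sqrt(19)/12 ≈ 0.92754 + 13.44*I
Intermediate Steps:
R(S, T) = T**2
u = 185*I*sqrt(19) (u = 185*sqrt(-19) = 185*(I*sqrt(19)) = 185*I*sqrt(19) ≈ 806.4*I)
R(-176, -188)/38105 + u/J(60) = (-188)**2/38105 + (185*I*sqrt(19))/60 = 35344*(1/38105) + (185*I*sqrt(19))*(1/60) = 35344/38105 + 37*I*sqrt(19)/12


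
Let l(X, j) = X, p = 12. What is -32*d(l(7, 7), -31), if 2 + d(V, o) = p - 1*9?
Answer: -32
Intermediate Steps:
d(V, o) = 1 (d(V, o) = -2 + (12 - 1*9) = -2 + (12 - 9) = -2 + 3 = 1)
-32*d(l(7, 7), -31) = -32*1 = -32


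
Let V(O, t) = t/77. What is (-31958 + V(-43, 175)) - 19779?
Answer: -569082/11 ≈ -51735.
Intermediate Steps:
V(O, t) = t/77 (V(O, t) = t*(1/77) = t/77)
(-31958 + V(-43, 175)) - 19779 = (-31958 + (1/77)*175) - 19779 = (-31958 + 25/11) - 19779 = -351513/11 - 19779 = -569082/11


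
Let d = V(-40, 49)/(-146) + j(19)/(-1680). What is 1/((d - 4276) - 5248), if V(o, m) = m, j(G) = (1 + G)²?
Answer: -3066/29202343 ≈ -0.00010499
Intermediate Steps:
d = -1759/3066 (d = 49/(-146) + (1 + 19)²/(-1680) = 49*(-1/146) + 20²*(-1/1680) = -49/146 + 400*(-1/1680) = -49/146 - 5/21 = -1759/3066 ≈ -0.57371)
1/((d - 4276) - 5248) = 1/((-1759/3066 - 4276) - 5248) = 1/(-13111975/3066 - 5248) = 1/(-29202343/3066) = -3066/29202343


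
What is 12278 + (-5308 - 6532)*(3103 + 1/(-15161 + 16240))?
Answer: -39628705958/1079 ≈ -3.6727e+7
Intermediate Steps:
12278 + (-5308 - 6532)*(3103 + 1/(-15161 + 16240)) = 12278 - 11840*(3103 + 1/1079) = 12278 - 11840*3348138/1079 = 12278 - 39641953920/1079 = -39628705958/1079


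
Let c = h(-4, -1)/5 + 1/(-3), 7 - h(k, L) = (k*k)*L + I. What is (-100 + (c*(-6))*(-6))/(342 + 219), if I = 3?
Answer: 32/561 ≈ 0.057041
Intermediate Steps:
h(k, L) = 4 - L*k² (h(k, L) = 7 - ((k*k)*L + 3) = 7 - (k²*L + 3) = 7 - (L*k² + 3) = 7 - (3 + L*k²) = 7 + (-3 - L*k²) = 4 - L*k²)
c = 11/3 (c = (4 - 1*(-1)*(-4)²)/5 + 1/(-3) = (4 - 1*(-1)*16)*(⅕) + 1*(-⅓) = (4 + 16)*(⅕) - ⅓ = 20*(⅕) - ⅓ = 4 - ⅓ = 11/3 ≈ 3.6667)
(-100 + (c*(-6))*(-6))/(342 + 219) = (-100 + ((11/3)*(-6))*(-6))/(342 + 219) = (-100 - 22*(-6))/561 = (-100 + 132)*(1/561) = 32*(1/561) = 32/561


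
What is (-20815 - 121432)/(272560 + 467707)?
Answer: -142247/740267 ≈ -0.19216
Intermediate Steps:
(-20815 - 121432)/(272560 + 467707) = -142247/740267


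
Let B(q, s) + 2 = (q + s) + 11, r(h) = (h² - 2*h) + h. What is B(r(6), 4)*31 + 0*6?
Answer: 1333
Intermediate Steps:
r(h) = h² - h
B(q, s) = 9 + q + s (B(q, s) = -2 + ((q + s) + 11) = -2 + (11 + q + s) = 9 + q + s)
B(r(6), 4)*31 + 0*6 = (9 + 6*(-1 + 6) + 4)*31 + 0*6 = (9 + 6*5 + 4)*31 + 0 = (9 + 30 + 4)*31 + 0 = 43*31 + 0 = 1333 + 0 = 1333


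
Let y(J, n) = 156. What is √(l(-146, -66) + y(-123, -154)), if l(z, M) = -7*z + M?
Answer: 2*√278 ≈ 33.347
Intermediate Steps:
l(z, M) = M - 7*z
√(l(-146, -66) + y(-123, -154)) = √((-66 - 7*(-146)) + 156) = √((-66 + 1022) + 156) = √(956 + 156) = √1112 = 2*√278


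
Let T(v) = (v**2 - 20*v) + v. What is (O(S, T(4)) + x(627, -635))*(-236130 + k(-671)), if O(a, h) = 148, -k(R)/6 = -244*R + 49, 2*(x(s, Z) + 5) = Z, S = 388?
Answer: 212675016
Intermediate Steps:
T(v) = v**2 - 19*v
x(s, Z) = -5 + Z/2
k(R) = -294 + 1464*R (k(R) = -6*(-244*R + 49) = -6*(49 - 244*R) = -294 + 1464*R)
(O(S, T(4)) + x(627, -635))*(-236130 + k(-671)) = (148 + (-5 + (1/2)*(-635)))*(-236130 + (-294 + 1464*(-671))) = (148 + (-5 - 635/2))*(-236130 + (-294 - 982344)) = (148 - 645/2)*(-236130 - 982638) = -349/2*(-1218768) = 212675016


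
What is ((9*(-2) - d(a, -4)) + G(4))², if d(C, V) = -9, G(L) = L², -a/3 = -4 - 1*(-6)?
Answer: 49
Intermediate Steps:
a = -6 (a = -3*(-4 - 1*(-6)) = -3*(-4 + 6) = -3*2 = -6)
((9*(-2) - d(a, -4)) + G(4))² = ((9*(-2) - 1*(-9)) + 4²)² = ((-18 + 9) + 16)² = (-9 + 16)² = 7² = 49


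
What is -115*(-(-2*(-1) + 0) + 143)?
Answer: -16215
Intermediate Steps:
-115*(-(-2*(-1) + 0) + 143) = -115*(-(2 + 0) + 143) = -115*(-1*2 + 143) = -115*(-2 + 143) = -115*141 = -16215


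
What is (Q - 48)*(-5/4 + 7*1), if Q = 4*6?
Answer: -138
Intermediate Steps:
Q = 24
(Q - 48)*(-5/4 + 7*1) = (24 - 48)*(-5/4 + 7*1) = -24*(-5*1/4 + 7) = -24*(-5/4 + 7) = -24*23/4 = -138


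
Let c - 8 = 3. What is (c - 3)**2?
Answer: 64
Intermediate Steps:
c = 11 (c = 8 + 3 = 11)
(c - 3)**2 = (11 - 3)**2 = 8**2 = 64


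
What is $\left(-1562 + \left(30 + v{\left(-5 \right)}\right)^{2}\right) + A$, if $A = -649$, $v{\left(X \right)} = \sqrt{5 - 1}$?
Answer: $-1187$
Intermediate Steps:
$v{\left(X \right)} = 2$ ($v{\left(X \right)} = \sqrt{4} = 2$)
$\left(-1562 + \left(30 + v{\left(-5 \right)}\right)^{2}\right) + A = \left(-1562 + \left(30 + 2\right)^{2}\right) - 649 = \left(-1562 + 32^{2}\right) - 649 = \left(-1562 + 1024\right) - 649 = -538 - 649 = -1187$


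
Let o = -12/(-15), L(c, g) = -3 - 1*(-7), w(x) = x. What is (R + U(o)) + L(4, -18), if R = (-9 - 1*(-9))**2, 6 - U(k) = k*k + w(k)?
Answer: 214/25 ≈ 8.5600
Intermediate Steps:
L(c, g) = 4 (L(c, g) = -3 + 7 = 4)
o = 4/5 (o = -12*(-1/15) = 4/5 ≈ 0.80000)
U(k) = 6 - k - k**2 (U(k) = 6 - (k*k + k) = 6 - (k**2 + k) = 6 - (k + k**2) = 6 + (-k - k**2) = 6 - k - k**2)
R = 0 (R = (-9 + 9)**2 = 0**2 = 0)
(R + U(o)) + L(4, -18) = (0 + (6 - 1*4/5 - (4/5)**2)) + 4 = (0 + (6 - 4/5 - 1*16/25)) + 4 = (0 + (6 - 4/5 - 16/25)) + 4 = (0 + 114/25) + 4 = 114/25 + 4 = 214/25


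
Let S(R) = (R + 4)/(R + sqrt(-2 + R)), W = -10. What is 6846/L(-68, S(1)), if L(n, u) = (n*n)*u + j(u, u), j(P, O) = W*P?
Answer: 1141/3845 + 1141*I/3845 ≈ 0.29675 + 0.29675*I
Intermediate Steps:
j(P, O) = -10*P
S(R) = (4 + R)/(R + sqrt(-2 + R))
L(n, u) = -10*u + u*n**2 (L(n, u) = (n*n)*u - 10*u = n**2*u - 10*u = u*n**2 - 10*u = -10*u + u*n**2)
6846/L(-68, S(1)) = 6846/((((4 + 1)/(1 + sqrt(-2 + 1)))*(-10 + (-68)**2))) = 6846/(((5/(1 + sqrt(-1)))*(-10 + 4624))) = 6846/(((5/(1 + I))*4614)) = 6846/(((((1 - I)/2)*5)*4614)) = 6846/(((5*(1 - I)/2)*4614)) = 6846/((11535*(1 - I))) = 6846*(1/23070 + I/23070) = 1141/3845 + 1141*I/3845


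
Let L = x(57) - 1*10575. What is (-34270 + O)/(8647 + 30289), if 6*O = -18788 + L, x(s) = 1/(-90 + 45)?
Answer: -2643559/2628180 ≈ -1.0059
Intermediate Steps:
x(s) = -1/45 (x(s) = 1/(-45) = -1/45)
L = -475876/45 (L = -1/45 - 1*10575 = -1/45 - 10575 = -475876/45 ≈ -10575.)
O = -660668/135 (O = (-18788 - 475876/45)/6 = (⅙)*(-1321336/45) = -660668/135 ≈ -4893.8)
(-34270 + O)/(8647 + 30289) = (-34270 - 660668/135)/(8647 + 30289) = -5287118/135/38936 = -5287118/135*1/38936 = -2643559/2628180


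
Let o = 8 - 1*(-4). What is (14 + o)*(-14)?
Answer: -364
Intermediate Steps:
o = 12 (o = 8 + 4 = 12)
(14 + o)*(-14) = (14 + 12)*(-14) = 26*(-14) = -364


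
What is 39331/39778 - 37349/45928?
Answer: 160362823/913461992 ≈ 0.17555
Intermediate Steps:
39331/39778 - 37349/45928 = 160362823/913461992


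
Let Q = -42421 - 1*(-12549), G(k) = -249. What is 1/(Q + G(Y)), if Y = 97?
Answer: -1/30121 ≈ -3.3199e-5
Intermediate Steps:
Q = -29872 (Q = -42421 + 12549 = -29872)
1/(Q + G(Y)) = 1/(-29872 - 249) = 1/(-30121) = -1/30121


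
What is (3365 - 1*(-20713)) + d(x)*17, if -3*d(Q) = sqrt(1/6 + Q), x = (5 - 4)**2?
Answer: 24078 - 17*sqrt(42)/18 ≈ 24072.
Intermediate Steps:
x = 1 (x = 1**2 = 1)
d(Q) = -sqrt(1/6 + Q)/3
(3365 - 1*(-20713)) + d(x)*17 = (3365 - 1*(-20713)) - sqrt(6 + 36*1)/18*17 = (3365 + 20713) - sqrt(6 + 36)/18*17 = 24078 - sqrt(42)/18*17 = 24078 - 17*sqrt(42)/18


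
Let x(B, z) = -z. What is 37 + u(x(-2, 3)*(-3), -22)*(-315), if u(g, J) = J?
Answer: 6967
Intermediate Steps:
37 + u(x(-2, 3)*(-3), -22)*(-315) = 37 - 22*(-315) = 37 + 6930 = 6967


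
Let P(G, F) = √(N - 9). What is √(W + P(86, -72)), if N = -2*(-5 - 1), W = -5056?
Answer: √(-5056 + √3) ≈ 71.093*I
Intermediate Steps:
N = 12 (N = -2*(-6) = 12)
P(G, F) = √3 (P(G, F) = √(12 - 9) = √3)
√(W + P(86, -72)) = √(-5056 + √3)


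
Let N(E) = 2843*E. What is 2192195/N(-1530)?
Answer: -438439/869958 ≈ -0.50398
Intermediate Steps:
2192195/N(-1530) = 2192195/((2843*(-1530))) = 2192195/(-4349790) = 2192195*(-1/4349790) = -438439/869958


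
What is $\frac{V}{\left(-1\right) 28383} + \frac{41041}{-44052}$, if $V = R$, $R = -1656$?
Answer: $- \frac{363972197}{416775972} \approx -0.8733$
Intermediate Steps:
$V = -1656$
$\frac{V}{\left(-1\right) 28383} + \frac{41041}{-44052} = - \frac{1656}{\left(-1\right) 28383} + \frac{41041}{-44052} = - \frac{1656}{-28383} + 41041 \left(- \frac{1}{44052}\right) = \left(-1656\right) \left(- \frac{1}{28383}\right) - \frac{41041}{44052} = \frac{552}{9461} - \frac{41041}{44052} = - \frac{363972197}{416775972}$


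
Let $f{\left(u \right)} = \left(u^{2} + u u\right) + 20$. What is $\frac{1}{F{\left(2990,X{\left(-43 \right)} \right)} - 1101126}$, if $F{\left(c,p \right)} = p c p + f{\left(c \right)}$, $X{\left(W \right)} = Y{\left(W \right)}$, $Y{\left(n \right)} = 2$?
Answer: $\frac{1}{16791054} \approx 5.9556 \cdot 10^{-8}$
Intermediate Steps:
$X{\left(W \right)} = 2$
$f{\left(u \right)} = 20 + 2 u^{2}$ ($f{\left(u \right)} = \left(u^{2} + u^{2}\right) + 20 = 2 u^{2} + 20 = 20 + 2 u^{2}$)
$F{\left(c,p \right)} = 20 + 2 c^{2} + c p^{2}$ ($F{\left(c,p \right)} = p c p + \left(20 + 2 c^{2}\right) = c p p + \left(20 + 2 c^{2}\right) = c p^{2} + \left(20 + 2 c^{2}\right) = 20 + 2 c^{2} + c p^{2}$)
$\frac{1}{F{\left(2990,X{\left(-43 \right)} \right)} - 1101126} = \frac{1}{\left(20 + 2 \cdot 2990^{2} + 2990 \cdot 2^{2}\right) - 1101126} = \frac{1}{\left(20 + 2 \cdot 8940100 + 2990 \cdot 4\right) - 1101126} = \frac{1}{\left(20 + 17880200 + 11960\right) - 1101126} = \frac{1}{17892180 - 1101126} = \frac{1}{16791054}$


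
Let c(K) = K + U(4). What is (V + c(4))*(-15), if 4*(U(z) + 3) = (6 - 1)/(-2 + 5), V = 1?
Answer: -145/4 ≈ -36.250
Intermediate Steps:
U(z) = -31/12 (U(z) = -3 + ((6 - 1)/(-2 + 5))/4 = -3 + (5/3)/4 = -3 + (5*(1/3))/4 = -3 + (1/4)*(5/3) = -3 + 5/12 = -31/12)
c(K) = -31/12 + K (c(K) = K - 31/12 = -31/12 + K)
(V + c(4))*(-15) = (1 + (-31/12 + 4))*(-15) = (1 + 17/12)*(-15) = (29/12)*(-15) = -145/4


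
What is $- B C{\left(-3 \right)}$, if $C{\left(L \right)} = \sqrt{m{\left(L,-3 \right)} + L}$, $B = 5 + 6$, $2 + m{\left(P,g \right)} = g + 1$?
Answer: $- 11 i \sqrt{7} \approx - 29.103 i$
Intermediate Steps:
$m{\left(P,g \right)} = -1 + g$ ($m{\left(P,g \right)} = -2 + \left(g + 1\right) = -2 + \left(1 + g\right) = -1 + g$)
$B = 11$
$C{\left(L \right)} = \sqrt{-4 + L}$ ($C{\left(L \right)} = \sqrt{\left(-1 - 3\right) + L} = \sqrt{-4 + L}$)
$- B C{\left(-3 \right)} = \left(-1\right) 11 \sqrt{-4 - 3} = - 11 \sqrt{-7} = - 11 i \sqrt{7}$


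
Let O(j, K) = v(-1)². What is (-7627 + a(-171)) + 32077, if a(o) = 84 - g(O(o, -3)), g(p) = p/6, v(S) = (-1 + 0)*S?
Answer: 147203/6 ≈ 24534.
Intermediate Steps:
v(S) = -S
O(j, K) = 1 (O(j, K) = (-1*(-1))² = 1² = 1)
g(p) = p/6 (g(p) = p*(⅙) = p/6)
a(o) = 503/6 (a(o) = 84 - 1/6 = 84 - 1*⅙ = 84 - ⅙ = 503/6)
(-7627 + a(-171)) + 32077 = (-7627 + 503/6) + 32077 = -45259/6 + 32077 = 147203/6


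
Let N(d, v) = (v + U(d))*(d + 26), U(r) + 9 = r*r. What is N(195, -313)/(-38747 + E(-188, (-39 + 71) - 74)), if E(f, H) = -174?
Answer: -8332363/38921 ≈ -214.08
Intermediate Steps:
U(r) = -9 + r² (U(r) = -9 + r*r = -9 + r²)
N(d, v) = (26 + d)*(-9 + v + d²) (N(d, v) = (v + (-9 + d²))*(d + 26) = (-9 + v + d²)*(26 + d) = (26 + d)*(-9 + v + d²))
N(195, -313)/(-38747 + E(-188, (-39 + 71) - 74)) = (-234 + 26*(-313) + 26*195² + 195*(-313) + 195*(-9 + 195²))/(-38747 - 174) = (-234 - 8138 + 26*38025 - 61035 + 195*(-9 + 38025))/(-38921) = (-234 - 8138 + 988650 - 61035 + 195*38016)*(-1/38921) = (-234 - 8138 + 988650 - 61035 + 7413120)*(-1/38921) = 8332363*(-1/38921) = -8332363/38921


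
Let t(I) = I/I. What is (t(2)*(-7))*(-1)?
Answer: 7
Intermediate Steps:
t(I) = 1
(t(2)*(-7))*(-1) = (1*(-7))*(-1) = -7*(-1) = 7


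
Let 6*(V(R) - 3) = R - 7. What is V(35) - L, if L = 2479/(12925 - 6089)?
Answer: 149791/20508 ≈ 7.3040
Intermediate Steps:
V(R) = 11/6 + R/6 (V(R) = 3 + (R - 7)/6 = 3 + (-7 + R)/6 = 3 + (-7/6 + R/6) = 11/6 + R/6)
L = 2479/6836 ≈ 0.36264
V(35) - L = (11/6 + (⅙)*35) - 1*2479/6836 = (11/6 + 35/6) - 2479/6836 = 23/3 - 2479/6836 = 149791/20508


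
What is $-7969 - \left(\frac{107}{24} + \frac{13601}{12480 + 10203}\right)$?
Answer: $- \frac{482334817}{60488} \approx -7974.1$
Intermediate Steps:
$-7969 - \left(\frac{107}{24} + \frac{13601}{12480 + 10203}\right) = -7969 - \left(\frac{107}{24} + \frac{13601}{22683}\right) = -7969 - \frac{305945}{60488} = - \frac{482334817}{60488}$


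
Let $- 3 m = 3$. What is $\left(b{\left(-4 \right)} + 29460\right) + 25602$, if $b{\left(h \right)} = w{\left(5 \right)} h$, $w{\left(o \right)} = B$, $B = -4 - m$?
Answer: $55074$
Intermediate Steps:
$m = -1$ ($m = \left(- \frac{1}{3}\right) 3 = -1$)
$B = -3$ ($B = -4 - -1 = -4 + 1 = -3$)
$w{\left(o \right)} = -3$
$b{\left(h \right)} = - 3 h$
$\left(b{\left(-4 \right)} + 29460\right) + 25602 = \left(\left(-3\right) \left(-4\right) + 29460\right) + 25602 = \left(12 + 29460\right) + 25602 = 29472 + 25602 = 55074$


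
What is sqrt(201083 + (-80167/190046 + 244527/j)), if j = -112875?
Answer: sqrt(411244630887741324935030)/1430096150 ≈ 448.42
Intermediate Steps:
sqrt(201083 + (-80167/190046 + 244527/j)) = sqrt(201083 + (-80167/190046 + 244527/(-112875))) = sqrt(201083 + (-80167*1/190046 + 244527*(-1/112875))) = sqrt(201083 + (-80167/190046 - 81509/37625)) = sqrt(201083 - 18506742789/7150480750) = sqrt(1437821613909461/7150480750) = sqrt(411244630887741324935030)/1430096150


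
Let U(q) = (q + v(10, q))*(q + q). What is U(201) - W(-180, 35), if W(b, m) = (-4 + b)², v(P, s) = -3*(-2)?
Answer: 49358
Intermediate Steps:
v(P, s) = 6
U(q) = 2*q*(6 + q) (U(q) = (q + 6)*(q + q) = (6 + q)*(2*q) = 2*q*(6 + q))
U(201) - W(-180, 35) = 2*201*(6 + 201) - (-4 - 180)² = 2*201*207 - 1*(-184)² = 83214 - 1*33856 = 83214 - 33856 = 49358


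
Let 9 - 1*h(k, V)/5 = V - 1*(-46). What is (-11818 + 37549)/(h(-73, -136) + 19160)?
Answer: 25731/19655 ≈ 1.3091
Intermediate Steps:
h(k, V) = -185 - 5*V (h(k, V) = 45 - 5*(V - 1*(-46)) = 45 - 5*(V + 46) = 45 - 5*(46 + V) = 45 + (-230 - 5*V) = -185 - 5*V)
(-11818 + 37549)/(h(-73, -136) + 19160) = (-11818 + 37549)/((-185 - 5*(-136)) + 19160) = 25731/((-185 + 680) + 19160) = 25731/(495 + 19160) = 25731/19655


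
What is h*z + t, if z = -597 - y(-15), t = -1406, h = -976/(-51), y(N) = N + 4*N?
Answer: -193726/17 ≈ -11396.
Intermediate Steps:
y(N) = 5*N
h = 976/51 (h = -976*(-1/51) = 976/51 ≈ 19.137)
z = -522 (z = -597 - 5*(-15) = -597 - 1*(-75) = -597 + 75 = -522)
h*z + t = (976/51)*(-522) - 1406 = -169824/17 - 1406 = -193726/17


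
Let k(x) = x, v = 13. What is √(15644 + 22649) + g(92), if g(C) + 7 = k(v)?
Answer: 6 + √38293 ≈ 201.69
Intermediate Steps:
g(C) = 6 (g(C) = -7 + 13 = 6)
√(15644 + 22649) + g(92) = √(15644 + 22649) + 6 = √38293 + 6 = 6 + √38293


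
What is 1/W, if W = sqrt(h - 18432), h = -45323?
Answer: -I*sqrt(63755)/63755 ≈ -0.0039604*I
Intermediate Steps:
W = I*sqrt(63755) (W = sqrt(-45323 - 18432) = sqrt(-63755) = I*sqrt(63755) ≈ 252.5*I)
1/W = 1/(I*sqrt(63755)) = -I*sqrt(63755)/63755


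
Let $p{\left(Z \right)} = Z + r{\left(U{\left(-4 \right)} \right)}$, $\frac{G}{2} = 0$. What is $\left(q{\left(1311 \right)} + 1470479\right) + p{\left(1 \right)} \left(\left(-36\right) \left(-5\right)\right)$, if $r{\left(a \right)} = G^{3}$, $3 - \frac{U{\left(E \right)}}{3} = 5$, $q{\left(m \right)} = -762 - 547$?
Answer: $1469350$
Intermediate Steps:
$q{\left(m \right)} = -1309$
$U{\left(E \right)} = -6$ ($U{\left(E \right)} = 9 - 15 = -6$)
$G = 0$ ($G = 2 \cdot 0 = 0$)
$r{\left(a \right)} = 0$ ($r{\left(a \right)} = 0^{3} = 0$)
$p{\left(Z \right)} = Z$ ($p{\left(Z \right)} = Z + 0 = Z$)
$\left(q{\left(1311 \right)} + 1470479\right) + p{\left(1 \right)} \left(\left(-36\right) \left(-5\right)\right) = \left(-1309 + 1470479\right) + 1 \left(\left(-36\right) \left(-5\right)\right) = 1469170 + 1 \cdot 180 = 1469170 + 180 = 1469350$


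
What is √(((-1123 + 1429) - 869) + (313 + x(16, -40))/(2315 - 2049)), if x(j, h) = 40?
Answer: I*√39741730/266 ≈ 23.7*I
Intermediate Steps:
√(((-1123 + 1429) - 869) + (313 + x(16, -40))/(2315 - 2049)) = √(((-1123 + 1429) - 869) + (313 + 40)/(2315 - 2049)) = √((306 - 869) + 353/266) = √(-563 + 353*(1/266)) = √(-563 + 353/266) = √(-149405/266) = I*√39741730/266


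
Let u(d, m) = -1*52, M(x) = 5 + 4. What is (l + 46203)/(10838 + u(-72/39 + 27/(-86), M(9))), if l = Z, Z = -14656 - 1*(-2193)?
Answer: 16870/5393 ≈ 3.1281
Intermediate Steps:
M(x) = 9
Z = -12463 (Z = -14656 + 2193 = -12463)
u(d, m) = -52
l = -12463
(l + 46203)/(10838 + u(-72/39 + 27/(-86), M(9))) = (-12463 + 46203)/(10838 - 52) = 33740/10786 = 33740*(1/10786) = 16870/5393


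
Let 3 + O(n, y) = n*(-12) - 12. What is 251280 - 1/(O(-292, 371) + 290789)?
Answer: 73946175839/294278 ≈ 2.5128e+5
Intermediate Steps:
O(n, y) = -15 - 12*n (O(n, y) = -3 + (n*(-12) - 12) = -3 + (-12*n - 12) = -3 + (-12 - 12*n) = -15 - 12*n)
251280 - 1/(O(-292, 371) + 290789) = 251280 - 1/((-15 - 12*(-292)) + 290789) = 251280 - 1/((-15 + 3504) + 290789) = 251280 - 1/(3489 + 290789) = 251280 - 1/294278 = 73946175839/294278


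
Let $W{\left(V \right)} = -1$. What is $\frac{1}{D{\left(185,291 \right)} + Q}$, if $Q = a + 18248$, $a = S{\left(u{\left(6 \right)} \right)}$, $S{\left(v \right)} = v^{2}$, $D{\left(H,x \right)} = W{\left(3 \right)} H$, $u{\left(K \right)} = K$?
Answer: $\frac{1}{18099} \approx 5.5252 \cdot 10^{-5}$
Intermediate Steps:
$D{\left(H,x \right)} = - H$
$a = 36$ ($a = 6^{2} = 36$)
$Q = 18284$ ($Q = 36 + 18248 = 18284$)
$\frac{1}{D{\left(185,291 \right)} + Q} = \frac{1}{\left(-1\right) 185 + 18284} = \frac{1}{-185 + 18284} = \frac{1}{18099}$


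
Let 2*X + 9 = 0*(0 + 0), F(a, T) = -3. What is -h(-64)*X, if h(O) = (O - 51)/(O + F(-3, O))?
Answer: 1035/134 ≈ 7.7239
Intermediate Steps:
h(O) = (-51 + O)/(-3 + O) (h(O) = (O - 51)/(O - 3) = (-51 + O)/(-3 + O))
X = -9/2 (X = -9/2 + (0*(0 + 0))/2 = -9/2 + (0*0)/2 = -9/2 + (1/2)*0 = -9/2 + 0 = -9/2 ≈ -4.5000)
-h(-64)*X = -(-51 - 64)/(-3 - 64)*(-9)/2 = --115/(-67)*(-9)/2 = -(-1/67*(-115))*(-9)/2 = -115*(-9)/(67*2) = -1*(-1035/134) = 1035/134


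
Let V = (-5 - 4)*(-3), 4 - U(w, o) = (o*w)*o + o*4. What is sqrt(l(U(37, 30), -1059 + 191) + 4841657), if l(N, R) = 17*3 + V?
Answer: sqrt(4841735) ≈ 2200.4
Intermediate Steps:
U(w, o) = 4 - 4*o - w*o**2 (U(w, o) = 4 - ((o*w)*o + o*4) = 4 - (w*o**2 + 4*o) = 4 - (4*o + w*o**2) = 4 + (-4*o - w*o**2) = 4 - 4*o - w*o**2)
V = 27 (V = -9*(-3) = 27)
l(N, R) = 78 (l(N, R) = 17*3 + 27 = 51 + 27 = 78)
sqrt(l(U(37, 30), -1059 + 191) + 4841657) = sqrt(78 + 4841657) = sqrt(4841735)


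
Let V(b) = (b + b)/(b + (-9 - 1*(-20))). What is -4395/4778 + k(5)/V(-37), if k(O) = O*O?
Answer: 1390235/176786 ≈ 7.8639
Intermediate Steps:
k(O) = O²
V(b) = 2*b/(11 + b) (V(b) = (2*b)/(b + (-9 + 20)) = (2*b)/(b + 11) = (2*b)/(11 + b) = 2*b/(11 + b))
-4395/4778 + k(5)/V(-37) = -4395/4778 + 5²/((2*(-37)/(11 - 37))) = -4395*1/4778 + 25/((2*(-37)/(-26))) = -4395/4778 + 25/((2*(-37)*(-1/26))) = -4395/4778 + 25/(37/13) = -4395/4778 + 25*(13/37) = -4395/4778 + 325/37 = 1390235/176786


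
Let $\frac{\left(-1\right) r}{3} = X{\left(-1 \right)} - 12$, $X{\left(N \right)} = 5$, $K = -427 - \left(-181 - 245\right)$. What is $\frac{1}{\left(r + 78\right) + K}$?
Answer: $\frac{1}{98} \approx 0.010204$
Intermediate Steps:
$K = -1$ ($K = -427 - \left(-181 - 245\right) = -427 - -426 = -427 + 426 = -1$)
$r = 21$ ($r = - 3 \left(5 - 12\right) = \left(-3\right) \left(-7\right) = 21$)
$\frac{1}{\left(r + 78\right) + K} = \frac{1}{\left(21 + 78\right) - 1} = \frac{1}{99 - 1} = \frac{1}{98}$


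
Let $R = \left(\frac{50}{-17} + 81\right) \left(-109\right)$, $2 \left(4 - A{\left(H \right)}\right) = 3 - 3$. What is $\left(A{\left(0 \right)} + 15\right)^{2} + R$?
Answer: $- \frac{138506}{17} \approx -8147.4$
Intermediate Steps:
$A{\left(H \right)} = 4$ ($A{\left(H \right)} = 4 - \frac{3 - 3}{2} = 4 - 0 = 4 + 0 = 4$)
$R = - \frac{144643}{17}$ ($R = \left(50 \left(- \frac{1}{17}\right) + 81\right) \left(-109\right) = \left(- \frac{50}{17} + 81\right) \left(-109\right) = \frac{1327}{17} \left(-109\right) = - \frac{144643}{17} \approx -8508.4$)
$\left(A{\left(0 \right)} + 15\right)^{2} + R = \left(4 + 15\right)^{2} - \frac{144643}{17} = 19^{2} - \frac{144643}{17} = 361 - \frac{144643}{17} = - \frac{138506}{17}$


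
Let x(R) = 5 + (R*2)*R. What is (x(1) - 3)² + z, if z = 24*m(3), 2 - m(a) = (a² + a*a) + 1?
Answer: -392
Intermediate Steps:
m(a) = 1 - 2*a² (m(a) = 2 - ((a² + a*a) + 1) = 2 - ((a² + a²) + 1) = 2 - (2*a² + 1) = 2 - (1 + 2*a²) = 2 + (-1 - 2*a²) = 1 - 2*a²)
x(R) = 5 + 2*R² (x(R) = 5 + (2*R)*R = 5 + 2*R²)
z = -408 (z = 24*(1 - 2*3²) = 24*(1 - 2*9) = 24*(1 - 18) = 24*(-17) = -408)
(x(1) - 3)² + z = ((5 + 2*1²) - 3)² - 408 = ((5 + 2*1) - 3)² - 408 = ((5 + 2) - 3)² - 408 = (7 - 3)² - 408 = 4² - 408 = 16 - 408 = -392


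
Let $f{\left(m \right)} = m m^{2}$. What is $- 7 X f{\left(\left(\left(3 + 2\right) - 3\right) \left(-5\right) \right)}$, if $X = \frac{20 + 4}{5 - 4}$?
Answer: $168000$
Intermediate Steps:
$f{\left(m \right)} = m^{3}$
$X = 24$ ($X = \frac{24}{1} = 24 \cdot 1 = 24$)
$- 7 X f{\left(\left(\left(3 + 2\right) - 3\right) \left(-5\right) \right)} = \left(-7\right) 24 \left(\left(\left(3 + 2\right) - 3\right) \left(-5\right)\right)^{3} = - 168 \left(\left(5 - 3\right) \left(-5\right)\right)^{3} = - 168 \left(2 \left(-5\right)\right)^{3} = - 168 \left(-10\right)^{3} = \left(-168\right) \left(-1000\right) = 168000$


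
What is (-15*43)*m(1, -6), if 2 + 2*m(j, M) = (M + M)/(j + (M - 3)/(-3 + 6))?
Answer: -1290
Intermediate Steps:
m(j, M) = -1 + M/(-1 + j + M/3) (m(j, M) = -1 + ((M + M)/(j + (M - 3)/(-3 + 6)))/2 = -1 + ((2*M)/(j + (-3 + M)/3))/2 = -1 + ((2*M)/(j + (-3 + M)*(⅓)))/2 = -1 + ((2*M)/(j + (-1 + M/3)))/2 = -1 + ((2*M)/(-1 + j + M/3))/2 = -1 + (2*M/(-1 + j + M/3))/2 = -1 + M/(-1 + j + M/3))
(-15*43)*m(1, -6) = (-15*43)*((3 - 3*1 + 2*(-6))/(-3 - 6 + 3*1)) = -645*(3 - 3 - 12)/(-3 - 6 + 3) = -645*(-12)/(-6) = -(-215)*(-12)/2 = -645*2 = -1290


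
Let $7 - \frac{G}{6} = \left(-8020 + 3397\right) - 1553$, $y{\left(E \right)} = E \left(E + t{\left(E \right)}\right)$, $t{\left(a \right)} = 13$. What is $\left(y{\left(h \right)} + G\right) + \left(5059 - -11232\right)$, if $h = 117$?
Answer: $68599$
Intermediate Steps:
$y{\left(E \right)} = E \left(13 + E\right)$ ($y{\left(E \right)} = E \left(E + 13\right) = E \left(13 + E\right)$)
$G = 37098$ ($G = 42 - 6 \left(\left(-8020 + 3397\right) - 1553\right) = 42 - 6 \left(-4623 - 1553\right) = 42 - -37056 = 42 + 37056 = 37098$)
$\left(y{\left(h \right)} + G\right) + \left(5059 - -11232\right) = \left(117 \left(13 + 117\right) + 37098\right) + \left(5059 - -11232\right) = \left(117 \cdot 130 + 37098\right) + \left(5059 + 11232\right) = \left(15210 + 37098\right) + 16291 = 52308 + 16291 = 68599$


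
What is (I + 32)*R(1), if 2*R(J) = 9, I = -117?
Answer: -765/2 ≈ -382.50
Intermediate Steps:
R(J) = 9/2 (R(J) = (½)*9 = 9/2)
(I + 32)*R(1) = (-117 + 32)*(9/2) = -85*9/2 = -765/2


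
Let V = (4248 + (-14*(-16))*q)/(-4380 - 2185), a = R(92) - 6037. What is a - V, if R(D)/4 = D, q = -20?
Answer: -37217217/6565 ≈ -5669.0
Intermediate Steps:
R(D) = 4*D
a = -5669 (a = 4*92 - 6037 = 368 - 6037 = -5669)
V = 232/6565 (V = (4248 - 14*(-16)*(-20))/(-4380 - 2185) = (4248 + 224*(-20))/(-6565) = (4248 - 4480)*(-1/6565) = -232*(-1/6565) = 232/6565 ≈ 0.035339)
a - V = -5669 - 1*232/6565 = -5669 - 232/6565 = -37217217/6565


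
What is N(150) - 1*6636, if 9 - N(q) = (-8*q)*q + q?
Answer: 173223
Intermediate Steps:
N(q) = 9 - q + 8*q² (N(q) = 9 - ((-8*q)*q + q) = 9 - (-8*q² + q) = 9 - (q - 8*q²) = 9 + (-q + 8*q²) = 9 - q + 8*q²)
N(150) - 1*6636 = (9 - 1*150 + 8*150²) - 1*6636 = (9 - 150 + 8*22500) - 6636 = (9 - 150 + 180000) - 6636 = 179859 - 6636 = 173223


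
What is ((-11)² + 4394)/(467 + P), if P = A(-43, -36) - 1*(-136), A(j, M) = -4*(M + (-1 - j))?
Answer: 1505/193 ≈ 7.7979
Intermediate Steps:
A(j, M) = 4 - 4*M + 4*j (A(j, M) = -4*(-1 + M - j) = 4 - 4*M + 4*j)
P = 112 (P = (4 - 4*(-36) + 4*(-43)) - 1*(-136) = (4 + 144 - 172) + 136 = -24 + 136 = 112)
((-11)² + 4394)/(467 + P) = ((-11)² + 4394)/(467 + 112) = (121 + 4394)/579 = 4515*(1/579) = 1505/193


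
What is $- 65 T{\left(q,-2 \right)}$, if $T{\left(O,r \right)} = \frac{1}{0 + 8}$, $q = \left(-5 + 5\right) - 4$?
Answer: $- \frac{65}{8} \approx -8.125$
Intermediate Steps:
$q = -4$ ($q = 0 - 4 = -4$)
$T{\left(O,r \right)} = \frac{1}{8}$
$- 65 T{\left(q,-2 \right)} = \left(-65\right) \frac{1}{8} = - \frac{65}{8}$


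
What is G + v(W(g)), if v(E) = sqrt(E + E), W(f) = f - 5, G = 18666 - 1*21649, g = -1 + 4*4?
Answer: -2983 + 2*sqrt(5) ≈ -2978.5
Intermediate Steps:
g = 15 (g = -1 + 16 = 15)
G = -2983 (G = 18666 - 21649 = -2983)
W(f) = -5 + f
v(E) = sqrt(2)*sqrt(E) (v(E) = sqrt(2*E) = sqrt(2)*sqrt(E))
G + v(W(g)) = -2983 + sqrt(2)*sqrt(-5 + 15) = -2983 + sqrt(2)*sqrt(10) = -2983 + 2*sqrt(5)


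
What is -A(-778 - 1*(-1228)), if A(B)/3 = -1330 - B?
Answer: 5340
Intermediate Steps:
A(B) = -3990 - 3*B (A(B) = 3*(-1330 - B) = -3990 - 3*B)
-A(-778 - 1*(-1228)) = -(-3990 - 3*(-778 - 1*(-1228))) = -(-3990 - 3*(-778 + 1228)) = -(-3990 - 3*450) = -(-3990 - 1350) = -1*(-5340) = 5340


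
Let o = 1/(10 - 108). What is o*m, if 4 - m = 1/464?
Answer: -265/6496 ≈ -0.040794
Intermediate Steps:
o = -1/98 (o = 1/(-98) = -1/98 ≈ -0.010204)
m = 1855/464 (m = 4 - 1/464 = 1855/464 ≈ 3.9978)
o*m = -1/98*1855/464 = -265/6496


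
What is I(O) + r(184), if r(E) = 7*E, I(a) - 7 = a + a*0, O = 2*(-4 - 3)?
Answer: 1281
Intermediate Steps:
O = -14 (O = 2*(-7) = -14)
I(a) = 7 + a (I(a) = 7 + (a + a*0) = 7 + (a + 0) = 7 + a)
I(O) + r(184) = (7 - 14) + 7*184 = -7 + 1288 = 1281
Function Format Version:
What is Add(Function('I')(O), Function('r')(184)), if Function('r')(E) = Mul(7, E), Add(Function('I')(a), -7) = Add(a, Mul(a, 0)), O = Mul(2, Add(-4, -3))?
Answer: 1281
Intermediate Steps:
O = -14 (O = Mul(2, -7) = -14)
Function('I')(a) = Add(7, a) (Function('I')(a) = Add(7, Add(a, Mul(a, 0))) = Add(7, Add(a, 0)) = Add(7, a))
Add(Function('I')(O), Function('r')(184)) = Add(Add(7, -14), Mul(7, 184)) = Add(-7, 1288) = 1281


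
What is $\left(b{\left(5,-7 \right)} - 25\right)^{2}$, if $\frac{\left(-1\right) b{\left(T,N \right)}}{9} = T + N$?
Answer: $49$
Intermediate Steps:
$b{\left(T,N \right)} = - 9 N - 9 T$ ($b{\left(T,N \right)} = - 9 \left(T + N\right) = - 9 \left(N + T\right) = - 9 N - 9 T$)
$\left(b{\left(5,-7 \right)} - 25\right)^{2} = \left(\left(\left(-9\right) \left(-7\right) - 45\right) - 25\right)^{2} = \left(\left(63 - 45\right) - 25\right)^{2} = \left(18 - 25\right)^{2} = \left(-7\right)^{2} = 49$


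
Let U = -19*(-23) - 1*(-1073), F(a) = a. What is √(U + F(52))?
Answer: √1562 ≈ 39.522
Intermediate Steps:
U = 1510 (U = 437 + 1073 = 1510)
√(U + F(52)) = √(1510 + 52) = √1562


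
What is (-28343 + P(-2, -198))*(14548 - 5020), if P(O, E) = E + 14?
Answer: -271805256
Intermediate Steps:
P(O, E) = 14 + E
(-28343 + P(-2, -198))*(14548 - 5020) = (-28343 + (14 - 198))*(14548 - 5020) = (-28343 - 184)*9528 = -28527*9528 = -271805256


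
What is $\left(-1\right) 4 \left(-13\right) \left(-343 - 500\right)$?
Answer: $-43836$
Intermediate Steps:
$\left(-1\right) 4 \left(-13\right) \left(-343 - 500\right) = \left(-4\right) \left(-13\right) \left(-843\right) = 52 \left(-843\right) = -43836$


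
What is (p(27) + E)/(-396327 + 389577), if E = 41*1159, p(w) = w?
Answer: -23773/3375 ≈ -7.0439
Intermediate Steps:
E = 47519
(p(27) + E)/(-396327 + 389577) = (27 + 47519)/(-396327 + 389577) = 47546/(-6750) = 47546*(-1/6750) = -23773/3375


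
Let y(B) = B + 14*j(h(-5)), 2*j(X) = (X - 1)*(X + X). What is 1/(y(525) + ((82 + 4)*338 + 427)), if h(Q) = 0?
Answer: 1/30020 ≈ 3.3311e-5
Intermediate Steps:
j(X) = X*(-1 + X) (j(X) = ((X - 1)*(X + X))/2 = ((-1 + X)*(2*X))/2 = (2*X*(-1 + X))/2 = X*(-1 + X))
y(B) = B (y(B) = B + 14*(0*(-1 + 0)) = B + 14*(0*(-1)) = B + 14*0 = B + 0 = B)
1/(y(525) + ((82 + 4)*338 + 427)) = 1/(525 + ((82 + 4)*338 + 427)) = 1/(525 + (86*338 + 427)) = 1/(525 + (29068 + 427)) = 1/(525 + 29495) = 1/30020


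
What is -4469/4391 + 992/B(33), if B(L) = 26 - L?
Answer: -4387155/30737 ≈ -142.73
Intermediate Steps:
-4469/4391 + 992/B(33) = -4469/4391 + 992/(26 - 1*33) = -4469*1/4391 + 992/(26 - 33) = -4469/4391 + 992/(-7) = -4469/4391 + 992*(-⅐) = -4469/4391 - 992/7 = -4387155/30737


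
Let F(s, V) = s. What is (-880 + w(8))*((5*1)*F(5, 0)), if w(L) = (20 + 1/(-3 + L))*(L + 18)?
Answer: -8870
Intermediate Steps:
w(L) = (18 + L)*(20 + 1/(-3 + L)) (w(L) = (20 + 1/(-3 + L))*(18 + L) = (18 + L)*(20 + 1/(-3 + L)))
(-880 + w(8))*((5*1)*F(5, 0)) = (-880 + (-1062 + 20*8**2 + 301*8)/(-3 + 8))*((5*1)*5) = (-880 + (-1062 + 20*64 + 2408)/5)*(5*5) = (-880 + (-1062 + 1280 + 2408)/5)*25 = (-880 + (1/5)*2626)*25 = (-880 + 2626/5)*25 = -1774/5*25 = -8870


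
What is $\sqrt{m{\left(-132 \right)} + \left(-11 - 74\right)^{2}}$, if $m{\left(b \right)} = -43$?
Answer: $3 \sqrt{798} \approx 84.747$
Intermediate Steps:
$\sqrt{m{\left(-132 \right)} + \left(-11 - 74\right)^{2}} = \sqrt{-43 + \left(-11 - 74\right)^{2}} = \sqrt{-43 + \left(-85\right)^{2}} = \sqrt{-43 + 7225} = \sqrt{7182} = 3 \sqrt{798}$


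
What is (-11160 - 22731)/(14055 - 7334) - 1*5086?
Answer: -239279/47 ≈ -5091.0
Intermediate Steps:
(-11160 - 22731)/(14055 - 7334) - 1*5086 = -33891/6721 - 5086 = -33891*1/6721 - 5086 = -237/47 - 5086 = -239279/47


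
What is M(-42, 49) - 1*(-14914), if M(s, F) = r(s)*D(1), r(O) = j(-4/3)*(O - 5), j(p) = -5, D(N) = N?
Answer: 15149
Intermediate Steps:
r(O) = 25 - 5*O (r(O) = -5*(O - 5) = -5*(-5 + O) = 25 - 5*O)
M(s, F) = 25 - 5*s (M(s, F) = (25 - 5*s)*1 = 25 - 5*s)
M(-42, 49) - 1*(-14914) = (25 - 5*(-42)) - 1*(-14914) = (25 + 210) + 14914 = 235 + 14914 = 15149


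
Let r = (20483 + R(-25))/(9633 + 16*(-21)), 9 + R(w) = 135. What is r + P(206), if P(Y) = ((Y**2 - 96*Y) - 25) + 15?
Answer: 210597659/9297 ≈ 22652.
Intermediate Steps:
R(w) = 126 (R(w) = -9 + 135 = 126)
P(Y) = -10 + Y**2 - 96*Y (P(Y) = (-25 + Y**2 - 96*Y) + 15 = -10 + Y**2 - 96*Y)
r = 20609/9297 (r = (20483 + 126)/(9633 + 16*(-21)) = 20609/(9633 - 336) = 20609/9297 ≈ 2.2167)
r + P(206) = 20609/9297 + (-10 + 206**2 - 96*206) = 20609/9297 + (-10 + 42436 - 19776) = 20609/9297 + 22650 = 210597659/9297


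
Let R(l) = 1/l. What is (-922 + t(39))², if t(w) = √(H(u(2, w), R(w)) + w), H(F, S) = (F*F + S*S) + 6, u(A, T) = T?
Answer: (35958 - √2381887)²/1521 ≈ 7.7868e+5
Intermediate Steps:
R(l) = 1/l
H(F, S) = 6 + F² + S² (H(F, S) = (F² + S²) + 6 = 6 + F² + S²)
t(w) = √(6 + w + w⁻² + w²) (t(w) = √((6 + w² + (1/w)²) + w) = √((6 + w² + w⁻²) + w) = √((6 + w⁻² + w²) + w) = √(6 + w + w⁻² + w²))
(-922 + t(39))² = (-922 + √(6 + 39 + 39⁻² + 39²))² = (-922 + √(6 + 39 + 1/1521 + 1521))² = (-922 + √(2381887/1521))² = (-922 + √2381887/39)²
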